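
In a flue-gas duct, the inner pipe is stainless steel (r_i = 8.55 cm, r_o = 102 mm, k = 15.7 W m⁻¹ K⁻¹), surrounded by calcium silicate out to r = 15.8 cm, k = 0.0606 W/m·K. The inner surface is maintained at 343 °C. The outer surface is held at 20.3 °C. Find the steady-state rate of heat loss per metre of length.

Resistance network (inner→outer):
  R'_stainless steel = ln(0.102/0.0855)/(2πk) = 0.1765/(2π·15.7) = 0.001789 m·K/W
  R'_calcium silicate = ln(0.158/0.102)/(2πk) = 0.4376/(2π·0.0606) = 1.149 m·K/W
ΣR = 0.001789 + 1.149 = 1.151 m·K/W
Q' = ΔT/ΣR = (343 °C − 20.3 °C)/1.151 = 280 W/m

Q' = 280 W/m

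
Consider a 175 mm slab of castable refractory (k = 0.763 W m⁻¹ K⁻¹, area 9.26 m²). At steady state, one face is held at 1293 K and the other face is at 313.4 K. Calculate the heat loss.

Q = 39.5 kW

Q = kA·ΔT/L = 0.763 × 9.26 × |1293 K − 313.4 K| / 0.175 = 39500 W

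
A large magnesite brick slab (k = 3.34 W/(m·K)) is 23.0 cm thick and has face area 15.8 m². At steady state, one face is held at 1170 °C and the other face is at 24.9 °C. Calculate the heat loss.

Q = kA·ΔT/L = 3.34 × 15.8 × |1170 °C − 24.9 °C| / 0.230 = 2.63×10^5 W

Q = 263 kW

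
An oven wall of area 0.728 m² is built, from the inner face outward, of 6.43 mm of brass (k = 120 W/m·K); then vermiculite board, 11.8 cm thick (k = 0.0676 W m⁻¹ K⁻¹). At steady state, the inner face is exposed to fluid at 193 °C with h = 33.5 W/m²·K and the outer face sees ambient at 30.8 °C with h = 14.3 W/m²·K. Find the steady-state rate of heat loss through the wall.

Q = 64.0 W

Resistance network (inner→outer):
  R_conv,in = 1/(hA) = 1/(33.5·0.728) = 0.04100 K/W
  R_brass = L/(kA) = 0.00643/(120·0.728) = 7.360×10^-5 K/W
  R_vermiculite board = L/(kA) = 0.118/(0.0676·0.728) = 2.398 K/W
  R_conv,out = 1/(hA) = 1/(14.3·0.728) = 0.09606 K/W
ΣR = 0.04100 + 7.360×10^-5 + 2.398 + 0.09606 = 2.535 K/W
Q = ΔT/ΣR = (193 °C − 30.8 °C)/2.535 = 64.0 W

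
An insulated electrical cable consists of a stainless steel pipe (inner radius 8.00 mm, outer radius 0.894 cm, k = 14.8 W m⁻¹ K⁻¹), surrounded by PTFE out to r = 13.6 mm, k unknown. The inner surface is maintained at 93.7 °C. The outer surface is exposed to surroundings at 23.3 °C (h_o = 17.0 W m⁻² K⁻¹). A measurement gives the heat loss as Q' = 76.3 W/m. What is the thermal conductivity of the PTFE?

k = 0.286 W/m·K

ΣR = ΔT/Q' = |93.7 − 23.3|/76.3 = 0.9227 m·K/W
Known resistances:
  R'_stainless steel = ln(0.00894/0.00800)/(2πk) = 0.1111/(2π·14.8) = 0.001195 m·K/W
  R'_conv,out = 1/(2πr h) = 1/(2π·0.0136·17.0) = 0.6884 m·K/W
R_PTFE = ΣR − ΣR_known = 0.9227 − 0.6896 = 0.2331 m·K/W
ln(r₂/r₁)/(2πk) = 0.2331 ⇒ k = 0.4195/(2π·0.2331) = 0.286 W/m·K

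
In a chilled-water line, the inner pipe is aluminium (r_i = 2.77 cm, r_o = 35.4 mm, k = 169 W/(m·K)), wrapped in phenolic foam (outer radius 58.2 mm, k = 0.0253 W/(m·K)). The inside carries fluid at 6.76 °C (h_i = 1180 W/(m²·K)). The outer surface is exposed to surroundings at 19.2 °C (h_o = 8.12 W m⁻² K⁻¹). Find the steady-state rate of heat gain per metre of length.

Q' = 3.59 W/m

Series thermal resistances, inner to outer:
  R'_conv,in = 1/(2πr h) = 1/(2π·0.0277·1180) = 0.004869 m·K/W
  R'_aluminium = ln(0.0354/0.0277)/(2πk) = 0.2453/(2π·169) = 2.310×10^-4 m·K/W
  R'_phenolic foam = ln(0.0582/0.0354)/(2πk) = 0.4972/(2π·0.0253) = 3.128 m·K/W
  R'_conv,out = 1/(2πr h) = 1/(2π·0.0582·8.12) = 0.3368 m·K/W
ΣR = 0.004869 + 2.310×10^-4 + 3.128 + 0.3368 = 3.470 m·K/W
Q' = ΔT/ΣR = (6.76 °C − 19.2 °C)/3.470 = -3.59 W/m
(Negative Q' ⇒ heat flows inward; heat gain = 3.59 W/m.)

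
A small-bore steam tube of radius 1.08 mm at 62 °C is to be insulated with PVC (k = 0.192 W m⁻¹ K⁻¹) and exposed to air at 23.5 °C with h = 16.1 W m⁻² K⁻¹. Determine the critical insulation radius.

For a cylinder, r_cr = k_ins/h = 0.192/16.1 = 0.0119 m = 1.19 cm

r_cr = 1.19 cm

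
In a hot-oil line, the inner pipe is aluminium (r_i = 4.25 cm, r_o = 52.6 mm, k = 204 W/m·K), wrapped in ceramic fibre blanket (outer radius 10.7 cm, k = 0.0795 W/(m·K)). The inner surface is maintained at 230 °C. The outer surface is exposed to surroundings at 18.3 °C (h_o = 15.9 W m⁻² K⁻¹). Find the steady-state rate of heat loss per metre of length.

Series thermal resistances, inner to outer:
  R'_aluminium = ln(0.0526/0.0425)/(2πk) = 0.2132/(2π·204) = 1.663×10^-4 m·K/W
  R'_ceramic fibre blanket = ln(0.107/0.0526)/(2πk) = 0.7101/(2π·0.0795) = 1.422 m·K/W
  R'_conv,out = 1/(2πr h) = 1/(2π·0.107·15.9) = 0.09355 m·K/W
ΣR = 1.663×10^-4 + 1.422 + 0.09355 = 1.516 m·K/W
Q' = ΔT/ΣR = (230 °C − 18.3 °C)/1.516 = 140 W/m

Q' = 140 W/m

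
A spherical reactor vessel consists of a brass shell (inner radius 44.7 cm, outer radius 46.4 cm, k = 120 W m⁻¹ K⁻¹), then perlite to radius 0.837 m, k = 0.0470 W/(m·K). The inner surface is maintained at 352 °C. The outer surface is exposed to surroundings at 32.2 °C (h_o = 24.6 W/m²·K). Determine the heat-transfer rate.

Series thermal resistances, inner to outer:
  R_brass = (1/0.447 − 1/0.464)/(4πk) = 0.08196/(4π·120) = 5.435×10^-5 K/W
  R_perlite = (1/0.464 − 1/0.837)/(4πk) = 0.9604/(4π·0.0470) = 1.626 K/W
  R_conv,out = 1/(4πr²h) = 1/(4π·0.837²·24.6) = 0.004617 K/W
ΣR = 5.435×10^-5 + 1.626 + 0.004617 = 1.631 K/W
Q = ΔT/ΣR = (352 °C − 32.2 °C)/1.631 = 196 W

Q = 196 W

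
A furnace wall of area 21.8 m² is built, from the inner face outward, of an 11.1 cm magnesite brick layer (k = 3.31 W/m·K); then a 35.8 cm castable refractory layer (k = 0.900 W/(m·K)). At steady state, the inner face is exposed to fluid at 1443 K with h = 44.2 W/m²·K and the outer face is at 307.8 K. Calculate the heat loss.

Q = 54.5 kW

Resistance network (inner→outer):
  R_conv,in = 1/(hA) = 1/(44.2·21.8) = 0.001038 K/W
  R_magnesite brick = L/(kA) = 0.111/(3.31·21.8) = 0.001538 K/W
  R_castable refractory = L/(kA) = 0.358/(0.900·21.8) = 0.01825 K/W
ΣR = 0.001038 + 0.001538 + 0.01825 = 0.02083 K/W
Q = ΔT/ΣR = (1443 K − 307.8 K)/0.02083 = 54500 W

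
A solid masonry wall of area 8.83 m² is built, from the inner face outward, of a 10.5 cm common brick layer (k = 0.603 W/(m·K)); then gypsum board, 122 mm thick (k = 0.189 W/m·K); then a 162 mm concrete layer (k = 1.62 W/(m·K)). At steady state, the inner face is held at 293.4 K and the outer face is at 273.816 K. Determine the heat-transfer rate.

Resistance network (inner→outer):
  R_common brick = L/(kA) = 0.105/(0.603·8.83) = 0.01972 K/W
  R_gypsum board = L/(kA) = 0.122/(0.189·8.83) = 0.07310 K/W
  R_concrete = L/(kA) = 0.162/(1.62·8.83) = 0.01133 K/W
ΣR = 0.01972 + 0.07310 + 0.01133 = 0.1041 K/W
Q = ΔT/ΣR = (293.4 K − 273.816 K)/0.1041 = 188 W

Q = 188 W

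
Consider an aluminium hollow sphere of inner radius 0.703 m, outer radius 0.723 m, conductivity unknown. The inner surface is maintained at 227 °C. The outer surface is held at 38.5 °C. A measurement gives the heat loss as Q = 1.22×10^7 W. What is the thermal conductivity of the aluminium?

k = 203 W/m·K

ΣR = ΔT/Q = |227 − 38.5|/1.22×10^7 = 1.545×10^-5 K/W
(1/r₁−1/r₂)/(4πk) = 1.545×10^-5 ⇒ k = 0.03935/(4π·1.545×10^-5) = 203 W/m·K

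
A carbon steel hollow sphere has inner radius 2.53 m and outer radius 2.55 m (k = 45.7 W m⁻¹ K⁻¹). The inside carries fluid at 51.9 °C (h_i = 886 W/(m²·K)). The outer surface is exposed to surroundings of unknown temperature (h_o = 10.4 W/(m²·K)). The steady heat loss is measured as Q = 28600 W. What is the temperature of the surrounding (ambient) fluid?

Sum the resistances:
  R_conv,in = 1/(4πr²h) = 1/(4π·2.53²·886) = 1.403×10^-5 K/W
  R_carbon steel = (1/2.53 − 1/2.55)/(4πk) = 0.003100/(4π·45.7) = 5.398×10^-6 K/W
  R_conv,out = 1/(4πr²h) = 1/(4π·2.55²·10.4) = 0.001177 K/W
ΣR = 0.001196 K/W
ΔT = Q·ΣR = 28600 × 0.001196 = 34.21 K
Heat flows outward, so T_out = T_in − ΔT = 51.9 − 34.21 = 17.7 °C

T_out = 17.7 °C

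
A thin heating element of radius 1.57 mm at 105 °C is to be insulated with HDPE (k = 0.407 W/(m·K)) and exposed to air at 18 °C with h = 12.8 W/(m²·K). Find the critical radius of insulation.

For a cylinder, r_cr = k_ins/h = 0.407/12.8 = 0.0318 m = 3.18 cm

r_cr = 3.18 cm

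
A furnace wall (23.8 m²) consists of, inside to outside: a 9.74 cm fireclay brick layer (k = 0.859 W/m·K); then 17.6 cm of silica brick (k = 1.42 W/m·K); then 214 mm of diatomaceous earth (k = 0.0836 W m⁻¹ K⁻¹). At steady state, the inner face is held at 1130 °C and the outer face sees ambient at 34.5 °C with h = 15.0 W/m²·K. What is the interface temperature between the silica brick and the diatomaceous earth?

T = 1039 °C

Treat each layer as a resistance in series:
  R_fireclay brick = L/(kA) = 0.0974/(0.859·23.8) = 0.004764 K/W
  R_silica brick = L/(kA) = 0.176/(1.42·23.8) = 0.005208 K/W
  R_diatomaceous earth = L/(kA) = 0.214/(0.0836·23.8) = 0.1076 K/W
  R_conv,out = 1/(hA) = 1/(15.0·23.8) = 0.002801 K/W
ΣR = 0.004764 + 0.005208 + 0.1076 + 0.002801 = 0.1204 K/W
Q = ΔT/ΣR = (1130 °C − 34.5 °C)/0.1204 = 9099 W
From the inner boundary to the silica brick/diatomaceous earth interface, ΣR_partial = 0.009972 K/W.
T_interface = T_in − Q·ΣR_partial = 1130 °C − (9099)(0.009972) = 1039 °C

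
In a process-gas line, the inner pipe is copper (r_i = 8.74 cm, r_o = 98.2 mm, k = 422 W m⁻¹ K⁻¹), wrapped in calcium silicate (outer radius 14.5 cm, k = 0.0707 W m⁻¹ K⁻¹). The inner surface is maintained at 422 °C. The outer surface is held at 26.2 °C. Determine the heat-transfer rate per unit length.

Treat each layer as a resistance in series:
  R'_copper = ln(0.0982/0.0874)/(2πk) = 0.1165/(2π·422) = 4.394×10^-5 m·K/W
  R'_calcium silicate = ln(0.145/0.0982)/(2πk) = 0.3897/(2π·0.0707) = 0.8773 m·K/W
ΣR = 4.394×10^-5 + 0.8773 = 0.8773 m·K/W
Q' = ΔT/ΣR = (422 °C − 26.2 °C)/0.8773 = 451 W/m

Q' = 451 W/m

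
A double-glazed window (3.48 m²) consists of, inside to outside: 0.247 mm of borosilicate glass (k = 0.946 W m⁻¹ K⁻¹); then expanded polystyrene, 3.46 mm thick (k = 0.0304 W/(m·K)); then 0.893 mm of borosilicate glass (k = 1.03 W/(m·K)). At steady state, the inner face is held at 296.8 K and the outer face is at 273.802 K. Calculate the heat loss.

Resistance network (inner→outer):
  R_borosilicate glass = L/(kA) = 2.47×10^-4/(0.946·3.48) = 7.503×10^-5 K/W
  R_expanded polystyrene = L/(kA) = 0.00346/(0.0304·3.48) = 0.03271 K/W
  R_borosilicate glass = L/(kA) = 8.93×10^-4/(1.03·3.48) = 2.491×10^-4 K/W
ΣR = 7.503×10^-5 + 0.03271 + 2.491×10^-4 = 0.03303 K/W
Q = ΔT/ΣR = (296.8 K − 273.802 K)/0.03303 = 696 W

Q = 696 W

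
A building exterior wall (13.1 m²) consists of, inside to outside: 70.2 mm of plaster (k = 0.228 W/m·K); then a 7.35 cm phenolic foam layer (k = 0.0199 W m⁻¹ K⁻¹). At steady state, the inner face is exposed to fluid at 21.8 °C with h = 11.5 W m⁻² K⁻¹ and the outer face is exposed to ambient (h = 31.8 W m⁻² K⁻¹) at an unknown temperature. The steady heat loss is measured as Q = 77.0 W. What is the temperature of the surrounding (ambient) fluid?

Sum the resistances:
  R_conv,in = 1/(hA) = 1/(11.5·13.1) = 0.006638 K/W
  R_plaster = L/(kA) = 0.0702/(0.228·13.1) = 0.02350 K/W
  R_phenolic foam = L/(kA) = 0.0735/(0.0199·13.1) = 0.2819 K/W
  R_conv,out = 1/(hA) = 1/(31.8·13.1) = 0.002400 K/W
ΣR = 0.3145 K/W
ΔT = Q·ΣR = 77.0 × 0.3145 = 24.22 K
Heat flows outward, so T_out = T_in − ΔT = 21.8 − 24.22 = -2.42 °C

T_out = -2.42 °C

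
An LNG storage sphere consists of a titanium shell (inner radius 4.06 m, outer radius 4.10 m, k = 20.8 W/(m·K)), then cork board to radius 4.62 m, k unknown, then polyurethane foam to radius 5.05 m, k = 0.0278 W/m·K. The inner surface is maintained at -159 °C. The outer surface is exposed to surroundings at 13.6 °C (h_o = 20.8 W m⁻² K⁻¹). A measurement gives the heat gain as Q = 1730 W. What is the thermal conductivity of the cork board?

ΣR = ΔT/Q = |-159 − 13.6|/1730 = 0.09977 K/W
Known resistances:
  R_titanium = (1/4.06 − 1/4.10)/(4πk) = 0.002403/(4π·20.8) = 9.193×10^-6 K/W
  R_polyurethane foam = (1/4.62 − 1/5.05)/(4πk) = 0.01843/(4π·0.0278) = 0.05276 K/W
  R_conv,out = 1/(4πr²h) = 1/(4π·5.05²·20.8) = 1.500×10^-4 K/W
R_cork board = ΣR − ΣR_known = 0.09977 − 0.05292 = 0.04685 K/W
(1/r₁−1/r₂)/(4πk) = 0.04685 ⇒ k = 0.02745/(4π·0.04685) = 0.0466 W/m·K

k = 0.0466 W/m·K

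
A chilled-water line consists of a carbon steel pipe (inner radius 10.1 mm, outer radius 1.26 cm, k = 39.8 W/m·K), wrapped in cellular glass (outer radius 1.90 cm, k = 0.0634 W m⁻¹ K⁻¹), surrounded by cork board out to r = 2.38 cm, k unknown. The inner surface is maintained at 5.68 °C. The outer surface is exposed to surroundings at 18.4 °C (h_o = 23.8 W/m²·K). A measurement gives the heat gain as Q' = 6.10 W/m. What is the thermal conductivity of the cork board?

ΣR = ΔT/Q' = |5.68 − 18.4|/6.10 = 2.085 m·K/W
Known resistances:
  R'_carbon steel = ln(0.0126/0.0101)/(2πk) = 0.2212/(2π·39.8) = 8.844×10^-4 m·K/W
  R'_cellular glass = ln(0.0190/0.0126)/(2πk) = 0.4107/(2π·0.0634) = 1.031 m·K/W
  R'_conv,out = 1/(2πr h) = 1/(2π·0.0238·23.8) = 0.2810 m·K/W
R_cork board = ΣR − ΣR_known = 2.085 − 1.313 = 0.7720 m·K/W
ln(r₂/r₁)/(2πk) = 0.7720 ⇒ k = 0.2252/(2π·0.7720) = 0.0464 W/m·K

k = 0.0464 W/m·K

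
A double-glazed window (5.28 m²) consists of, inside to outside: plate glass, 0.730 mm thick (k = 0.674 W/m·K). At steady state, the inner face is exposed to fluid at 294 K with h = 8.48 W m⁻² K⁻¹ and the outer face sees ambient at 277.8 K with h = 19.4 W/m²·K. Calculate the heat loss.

Treat each layer as a resistance in series:
  R_conv,in = 1/(hA) = 1/(8.48·5.28) = 0.02233 K/W
  R_plate glass = L/(kA) = 7.30×10^-4/(0.674·5.28) = 2.051×10^-4 K/W
  R_conv,out = 1/(hA) = 1/(19.4·5.28) = 0.009763 K/W
ΣR = 0.02233 + 2.051×10^-4 + 0.009763 = 0.03230 K/W
Q = ΔT/ΣR = (294 K − 277.8 K)/0.03230 = 502 W

Q = 502 W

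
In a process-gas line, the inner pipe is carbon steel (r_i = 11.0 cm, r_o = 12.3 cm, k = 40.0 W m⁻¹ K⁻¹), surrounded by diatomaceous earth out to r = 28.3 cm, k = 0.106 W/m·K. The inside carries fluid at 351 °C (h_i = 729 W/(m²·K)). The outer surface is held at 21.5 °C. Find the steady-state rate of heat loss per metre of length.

Treat each layer as a resistance in series:
  R'_conv,in = 1/(2πr h) = 1/(2π·0.110·729) = 0.001985 m·K/W
  R'_carbon steel = ln(0.123/0.110)/(2πk) = 0.1117/(2π·40.0) = 4.445×10^-4 m·K/W
  R'_diatomaceous earth = ln(0.283/0.123)/(2πk) = 0.8333/(2π·0.106) = 1.251 m·K/W
ΣR = 0.001985 + 4.445×10^-4 + 1.251 = 1.253 m·K/W
Q' = ΔT/ΣR = (351 °C − 21.5 °C)/1.253 = 263 W/m

Q' = 263 W/m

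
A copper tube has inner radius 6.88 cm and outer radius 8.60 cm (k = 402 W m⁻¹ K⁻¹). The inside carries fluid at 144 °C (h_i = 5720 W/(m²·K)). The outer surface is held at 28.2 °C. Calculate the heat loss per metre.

Q' = 2.35×10^5 W/m

Series thermal resistances, inner to outer:
  R'_conv,in = 1/(2πr h) = 1/(2π·0.0688·5720) = 4.044×10^-4 m·K/W
  R'_copper = ln(0.0860/0.0688)/(2πk) = 0.2231/(2π·402) = 8.834×10^-5 m·K/W
ΣR = 4.044×10^-4 + 8.834×10^-5 = 4.927×10^-4 m·K/W
Q' = ΔT/ΣR = (144 °C − 28.2 °C)/4.927×10^-4 = 2.35×10^5 W/m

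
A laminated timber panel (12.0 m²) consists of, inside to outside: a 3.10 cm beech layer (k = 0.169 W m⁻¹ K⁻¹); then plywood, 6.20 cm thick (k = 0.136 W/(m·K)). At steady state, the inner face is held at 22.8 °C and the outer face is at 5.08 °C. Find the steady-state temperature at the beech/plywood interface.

Series thermal resistances, inner to outer:
  R_beech = L/(kA) = 0.0310/(0.169·12.0) = 0.01529 K/W
  R_plywood = L/(kA) = 0.0620/(0.136·12.0) = 0.03799 K/W
ΣR = 0.01529 + 0.03799 = 0.05328 K/W
Q = ΔT/ΣR = (22.8 °C − 5.08 °C)/0.05328 = 332.6 W
From the inner boundary to the beech/plywood interface, ΣR_partial = 0.01529 K/W.
T_interface = T_in − Q·ΣR_partial = 22.8 °C − (332.6)(0.01529) = 17.7 °C

T = 17.7 °C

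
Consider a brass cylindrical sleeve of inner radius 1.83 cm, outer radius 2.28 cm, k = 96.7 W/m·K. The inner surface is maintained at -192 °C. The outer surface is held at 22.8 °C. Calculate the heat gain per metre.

Q' = 2πk·ΔT/ln(r₂/r₁) = 2π × 96.7 × 214.8 / ln(0.0228/0.0183) = 5.94×10^5 W/m

Q' = 594 kW/m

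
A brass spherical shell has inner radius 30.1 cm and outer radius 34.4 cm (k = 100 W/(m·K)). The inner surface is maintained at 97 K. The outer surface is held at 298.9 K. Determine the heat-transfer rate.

Q = 4πk·ΔT/(1/r₁ − 1/r₂) = 4π × 100 × 201.9 / (1/0.301 − 1/0.344) = 6.11×10^5 W

Q = 6.11×10^5 W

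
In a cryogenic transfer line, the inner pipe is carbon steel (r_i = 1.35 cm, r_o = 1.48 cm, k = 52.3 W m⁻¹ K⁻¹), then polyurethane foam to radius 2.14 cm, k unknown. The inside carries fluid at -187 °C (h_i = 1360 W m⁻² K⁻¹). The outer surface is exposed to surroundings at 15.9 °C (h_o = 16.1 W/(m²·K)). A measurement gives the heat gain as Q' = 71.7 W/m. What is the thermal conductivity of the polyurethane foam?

ΣR = ΔT/Q' = |-187 − 15.9|/71.7 = 2.830 m·K/W
Known resistances:
  R'_conv,in = 1/(2πr h) = 1/(2π·0.0135·1360) = 0.008669 m·K/W
  R'_carbon steel = ln(0.0148/0.0135)/(2πk) = 0.09194/(2π·52.3) = 2.798×10^-4 m·K/W
  R'_conv,out = 1/(2πr h) = 1/(2π·0.0214·16.1) = 0.4619 m·K/W
R_polyurethane foam = ΣR − ΣR_known = 2.830 − 0.4708 = 2.359 m·K/W
ln(r₂/r₁)/(2πk) = 2.359 ⇒ k = 0.3688/(2π·2.359) = 0.0249 W/m·K

k = 0.0249 W/m·K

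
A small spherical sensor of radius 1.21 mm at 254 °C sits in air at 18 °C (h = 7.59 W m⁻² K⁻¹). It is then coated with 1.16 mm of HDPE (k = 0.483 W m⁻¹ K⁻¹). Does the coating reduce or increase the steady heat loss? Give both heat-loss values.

Critical radius for a sphere: r_cr = 2k/h = 0.127 m = 12.7 cm.
Outer radius after coating: r₂ = 0.00121 + 0.00116 = 0.00237 m.
Since r₁ < r_cr and r₂ ≤ r_cr, the coating moves toward the maximum at r_cr — heat loss rises.
Bare: R = 1/(4πr₁²h) = 7161 K/W; Q = 236/7161 = 0.0330 W.
Coated: R = R_cond + R_conv = 1933 K/W; Q = 236/1933 = 0.122 W.

increases: 0.0330 → 0.122 W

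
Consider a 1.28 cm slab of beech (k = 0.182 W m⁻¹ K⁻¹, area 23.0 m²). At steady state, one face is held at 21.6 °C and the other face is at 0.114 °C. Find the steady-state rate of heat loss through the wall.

Q = kA·ΔT/L = 0.182 × 23.0 × |21.6 °C − 0.114 °C| / 0.0128 = 7030 W

Q = 7030 W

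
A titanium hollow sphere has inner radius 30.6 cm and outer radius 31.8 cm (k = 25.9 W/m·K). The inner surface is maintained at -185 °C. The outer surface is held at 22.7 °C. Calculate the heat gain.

Q = 4πk·ΔT/(1/r₁ − 1/r₂) = 4π × 25.9 × 207.7 / (1/0.306 − 1/0.318) = 5.48×10^5 W

Q = 548 kW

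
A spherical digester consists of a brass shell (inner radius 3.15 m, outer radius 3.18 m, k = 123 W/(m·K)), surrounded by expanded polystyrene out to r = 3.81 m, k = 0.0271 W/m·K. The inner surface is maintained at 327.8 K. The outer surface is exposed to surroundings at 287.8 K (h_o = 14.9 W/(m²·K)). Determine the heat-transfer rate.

Series thermal resistances, inner to outer:
  R_brass = (1/3.15 − 1/3.18)/(4πk) = 0.002995/(4π·123) = 1.938×10^-6 K/W
  R_expanded polystyrene = (1/3.18 − 1/3.81)/(4πk) = 0.05200/(4π·0.0271) = 0.1527 K/W
  R_conv,out = 1/(4πr²h) = 1/(4π·3.81²·14.9) = 3.679×10^-4 K/W
ΣR = 1.938×10^-6 + 0.1527 + 3.679×10^-4 = 0.1531 K/W
Q = ΔT/ΣR = (327.8 K − 287.8 K)/0.1531 = 261 W

Q = 261 W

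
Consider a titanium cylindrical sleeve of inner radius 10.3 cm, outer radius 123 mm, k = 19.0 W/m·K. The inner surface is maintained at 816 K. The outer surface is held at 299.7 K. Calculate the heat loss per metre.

Q' = 347 kW/m

Q' = 2πk·ΔT/ln(r₂/r₁) = 2π × 19.0 × 516.3 / ln(0.123/0.103) = 3.47×10^5 W/m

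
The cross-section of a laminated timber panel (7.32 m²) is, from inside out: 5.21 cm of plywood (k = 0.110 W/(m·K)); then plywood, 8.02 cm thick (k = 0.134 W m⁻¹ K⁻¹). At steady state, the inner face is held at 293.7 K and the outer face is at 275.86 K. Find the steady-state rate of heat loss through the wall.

Q = 122 W

Series thermal resistances, inner to outer:
  R_plywood = L/(kA) = 0.0521/(0.110·7.32) = 0.06470 K/W
  R_plywood = L/(kA) = 0.0802/(0.134·7.32) = 0.08176 K/W
ΣR = 0.06470 + 0.08176 = 0.1465 K/W
Q = ΔT/ΣR = (293.7 K − 275.86 K)/0.1465 = 122 W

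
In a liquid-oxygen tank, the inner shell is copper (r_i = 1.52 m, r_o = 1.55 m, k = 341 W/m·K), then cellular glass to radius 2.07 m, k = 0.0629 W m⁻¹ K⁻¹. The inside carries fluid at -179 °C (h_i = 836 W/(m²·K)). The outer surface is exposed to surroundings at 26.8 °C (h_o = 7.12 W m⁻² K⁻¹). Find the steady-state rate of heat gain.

Resistance network (inner→outer):
  R_conv,in = 1/(4πr²h) = 1/(4π·1.52²·836) = 4.120×10^-5 K/W
  R_copper = (1/1.52 − 1/1.55)/(4πk) = 0.01273/(4π·341) = 2.972×10^-6 K/W
  R_cellular glass = (1/1.55 − 1/2.07)/(4πk) = 0.1621/(4π·0.0629) = 0.2050 K/W
  R_conv,out = 1/(4πr²h) = 1/(4π·2.07²·7.12) = 0.002608 K/W
ΣR = 4.120×10^-5 + 2.972×10^-6 + 0.2050 + 0.002608 = 0.2077 K/W
Q = ΔT/ΣR = (-179 °C − 26.8 °C)/0.2077 = -991 W
(Negative Q ⇒ heat flows inward; heat gain = 991 W.)

Q = 991 W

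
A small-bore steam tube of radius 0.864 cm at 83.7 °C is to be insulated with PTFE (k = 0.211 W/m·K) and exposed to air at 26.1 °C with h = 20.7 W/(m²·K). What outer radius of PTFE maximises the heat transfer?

For a cylinder, r_cr = k_ins/h = 0.211/20.7 = 0.0102 m = 1.02 cm

r_cr = 1.02 cm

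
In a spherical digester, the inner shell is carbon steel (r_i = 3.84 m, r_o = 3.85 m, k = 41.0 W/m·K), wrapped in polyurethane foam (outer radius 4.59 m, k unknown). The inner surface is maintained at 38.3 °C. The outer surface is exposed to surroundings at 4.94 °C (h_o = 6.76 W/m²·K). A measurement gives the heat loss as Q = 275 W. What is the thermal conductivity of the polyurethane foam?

k = 0.0276 W/m·K

ΣR = ΔT/Q = |38.3 − 4.94|/275 = 0.1213 K/W
Known resistances:
  R_carbon steel = (1/3.84 − 1/3.85)/(4πk) = 6.764×10^-4/(4π·41.0) = 1.313×10^-6 K/W
  R_conv,out = 1/(4πr²h) = 1/(4π·4.59²·6.76) = 5.588×10^-4 K/W
R_polyurethane foam = ΣR − ΣR_known = 0.1213 − 5.601×10^-4 = 0.1207 K/W
(1/r₁−1/r₂)/(4πk) = 0.1207 ⇒ k = 0.04188/(4π·0.1207) = 0.0276 W/m·K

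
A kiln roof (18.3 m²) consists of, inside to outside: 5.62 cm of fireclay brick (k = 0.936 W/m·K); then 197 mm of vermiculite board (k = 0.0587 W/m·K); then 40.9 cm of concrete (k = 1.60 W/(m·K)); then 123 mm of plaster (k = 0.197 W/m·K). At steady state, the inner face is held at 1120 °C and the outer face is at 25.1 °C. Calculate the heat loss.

Resistance network (inner→outer):
  R_fireclay brick = L/(kA) = 0.0562/(0.936·18.3) = 0.003281 K/W
  R_vermiculite board = L/(kA) = 0.197/(0.0587·18.3) = 0.1834 K/W
  R_concrete = L/(kA) = 0.409/(1.60·18.3) = 0.01397 K/W
  R_plaster = L/(kA) = 0.123/(0.197·18.3) = 0.03412 K/W
ΣR = 0.003281 + 0.1834 + 0.01397 + 0.03412 = 0.2348 K/W
Q = ΔT/ΣR = (1120 °C − 25.1 °C)/0.2348 = 4660 W

Q = 4.66 kW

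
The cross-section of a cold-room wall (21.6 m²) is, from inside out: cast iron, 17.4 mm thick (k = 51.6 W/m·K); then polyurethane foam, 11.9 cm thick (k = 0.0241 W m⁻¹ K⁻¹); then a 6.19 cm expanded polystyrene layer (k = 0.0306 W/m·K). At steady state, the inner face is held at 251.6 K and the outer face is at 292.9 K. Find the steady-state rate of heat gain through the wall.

Q = 128 W

Resistance network (inner→outer):
  R_cast iron = L/(kA) = 0.0174/(51.6·21.6) = 1.561×10^-5 K/W
  R_polyurethane foam = L/(kA) = 0.119/(0.0241·21.6) = 0.2286 K/W
  R_expanded polystyrene = L/(kA) = 0.0619/(0.0306·21.6) = 0.09365 K/W
ΣR = 1.561×10^-5 + 0.2286 + 0.09365 = 0.3223 K/W
Q = ΔT/ΣR = (251.6 K − 292.9 K)/0.3223 = -128 W
(Negative Q ⇒ heat flows inward; heat gain = 128 W.)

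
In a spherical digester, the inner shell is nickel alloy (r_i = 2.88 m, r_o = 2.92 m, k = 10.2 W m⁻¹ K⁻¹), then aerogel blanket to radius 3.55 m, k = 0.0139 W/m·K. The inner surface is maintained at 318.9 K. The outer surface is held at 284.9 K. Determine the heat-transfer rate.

Q = 97.7 W

Treat each layer as a resistance in series:
  R_nickel alloy = (1/2.88 − 1/2.92)/(4πk) = 0.004756/(4π·10.2) = 3.711×10^-5 K/W
  R_aerogel blanket = (1/2.92 − 1/3.55)/(4πk) = 0.06078/(4π·0.0139) = 0.3479 K/W
ΣR = 3.711×10^-5 + 0.3479 = 0.3479 K/W
Q = ΔT/ΣR = (318.9 K − 284.9 K)/0.3479 = 97.7 W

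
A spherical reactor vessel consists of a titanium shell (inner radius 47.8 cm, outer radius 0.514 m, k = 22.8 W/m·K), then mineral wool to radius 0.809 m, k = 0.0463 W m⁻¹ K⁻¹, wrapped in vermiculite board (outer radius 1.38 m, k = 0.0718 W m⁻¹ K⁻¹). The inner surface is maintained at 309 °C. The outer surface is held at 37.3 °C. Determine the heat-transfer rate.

Series thermal resistances, inner to outer:
  R_titanium = (1/0.478 − 1/0.514)/(4πk) = 0.1465/(4π·22.8) = 5.114×10^-4 K/W
  R_mineral wool = (1/0.514 − 1/0.809)/(4πk) = 0.7094/(4π·0.0463) = 1.219 K/W
  R_vermiculite board = (1/0.809 − 1/1.38)/(4πk) = 0.5115/(4π·0.0718) = 0.5669 K/W
ΣR = 5.114×10^-4 + 1.219 + 0.5669 = 1.786 K/W
Q = ΔT/ΣR = (309 °C − 37.3 °C)/1.786 = 152 W

Q = 152 W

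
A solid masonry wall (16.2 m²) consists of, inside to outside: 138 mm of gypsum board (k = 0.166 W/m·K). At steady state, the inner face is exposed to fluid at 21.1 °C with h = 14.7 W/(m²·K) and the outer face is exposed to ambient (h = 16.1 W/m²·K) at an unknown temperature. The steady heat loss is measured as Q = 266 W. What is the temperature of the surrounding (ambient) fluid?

Series resistances:
  R_conv,in = 1/(hA) = 1/(14.7·16.2) = 0.004199 K/W
  R_gypsum board = L/(kA) = 0.138/(0.166·16.2) = 0.05132 K/W
  R_conv,out = 1/(hA) = 1/(16.1·16.2) = 0.003834 K/W
ΣR = 0.05935 K/W
ΔT = Q·ΣR = 266 × 0.05935 = 15.79 K
Heat flows outward, so T_out = T_in − ΔT = 21.1 − 15.79 = 5.31 °C

T_out = 5.31 °C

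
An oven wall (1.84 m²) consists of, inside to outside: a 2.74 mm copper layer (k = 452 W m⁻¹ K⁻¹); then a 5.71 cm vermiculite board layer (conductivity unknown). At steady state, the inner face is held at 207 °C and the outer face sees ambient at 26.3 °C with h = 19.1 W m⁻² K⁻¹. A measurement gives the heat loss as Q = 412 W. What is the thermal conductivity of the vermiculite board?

k = 0.0757 W/m·K

ΣR = ΔT/Q = |207 − 26.3|/412 = 0.4386 K/W
Known resistances:
  R_copper = L/(kA) = 0.00274/(452·1.84) = 3.295×10^-6 K/W
  R_conv,out = 1/(hA) = 1/(19.1·1.84) = 0.02845 K/W
R_vermiculite board = ΣR − ΣR_known = 0.4386 − 0.02845 = 0.4102 K/W
L/(kA) = 0.4102 ⇒ k = 0.0571/(0.4102·1.84) = 0.0757 W/m·K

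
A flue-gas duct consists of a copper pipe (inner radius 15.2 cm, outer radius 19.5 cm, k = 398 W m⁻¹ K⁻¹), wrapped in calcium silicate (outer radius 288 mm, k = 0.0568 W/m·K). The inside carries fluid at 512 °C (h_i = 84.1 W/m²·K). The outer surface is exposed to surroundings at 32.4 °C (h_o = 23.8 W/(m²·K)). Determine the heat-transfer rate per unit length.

Treat each layer as a resistance in series:
  R'_conv,in = 1/(2πr h) = 1/(2π·0.152·84.1) = 0.01245 m·K/W
  R'_copper = ln(0.195/0.152)/(2πk) = 0.2491/(2π·398) = 9.962×10^-5 m·K/W
  R'_calcium silicate = ln(0.288/0.195)/(2πk) = 0.3900/(2π·0.0568) = 1.093 m·K/W
  R'_conv,out = 1/(2πr h) = 1/(2π·0.288·23.8) = 0.02322 m·K/W
ΣR = 0.01245 + 9.962×10^-5 + 1.093 + 0.02322 = 1.129 m·K/W
Q' = ΔT/ΣR = (512 °C − 32.4 °C)/1.129 = 425 W/m

Q' = 425 W/m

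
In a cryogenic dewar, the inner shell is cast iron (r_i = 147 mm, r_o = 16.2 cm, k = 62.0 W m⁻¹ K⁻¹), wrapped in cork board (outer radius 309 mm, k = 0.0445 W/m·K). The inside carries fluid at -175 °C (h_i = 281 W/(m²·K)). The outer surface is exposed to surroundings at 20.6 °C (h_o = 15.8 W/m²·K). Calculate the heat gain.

Q = 36.8 W

Series thermal resistances, inner to outer:
  R_conv,in = 1/(4πr²h) = 1/(4π·0.147²·281) = 0.01311 K/W
  R_cast iron = (1/0.147 − 1/0.162)/(4πk) = 0.6299/(4π·62.0) = 8.085×10^-4 K/W
  R_cork board = (1/0.162 − 1/0.309)/(4πk) = 2.937/(4π·0.0445) = 5.251 K/W
  R_conv,out = 1/(4πr²h) = 1/(4π·0.309²·15.8) = 0.05275 K/W
ΣR = 0.01311 + 8.085×10^-4 + 5.251 + 0.05275 = 5.318 K/W
Q = ΔT/ΣR = (-175 °C − 20.6 °C)/5.318 = -36.8 W
(Negative Q ⇒ heat flows inward; heat gain = 36.8 W.)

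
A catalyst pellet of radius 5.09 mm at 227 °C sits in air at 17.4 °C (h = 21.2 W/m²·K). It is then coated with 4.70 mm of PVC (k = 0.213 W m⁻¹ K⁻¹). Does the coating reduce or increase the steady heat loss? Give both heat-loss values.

increases: 1.45 → 2.82 W

Critical radius for a sphere: r_cr = 2k/h = 0.0201 m = 2.01 cm.
Outer radius after coating: r₂ = 0.00509 + 0.00470 = 0.00979 m.
Since r₁ < r_cr and r₂ ≤ r_cr, the coating moves toward the maximum at r_cr — heat loss rises.
Bare: R = 1/(4πr₁²h) = 144.9 K/W; Q = 209.6/144.9 = 1.45 W.
Coated: R = R_cond + R_conv = 74.40 K/W; Q = 209.6/74.40 = 2.82 W.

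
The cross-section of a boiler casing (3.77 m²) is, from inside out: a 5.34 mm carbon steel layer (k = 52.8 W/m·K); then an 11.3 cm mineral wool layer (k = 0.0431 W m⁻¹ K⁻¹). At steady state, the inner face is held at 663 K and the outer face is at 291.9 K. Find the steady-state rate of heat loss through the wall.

Series thermal resistances, inner to outer:
  R_carbon steel = L/(kA) = 0.00534/(52.8·3.77) = 2.683×10^-5 K/W
  R_mineral wool = L/(kA) = 0.113/(0.0431·3.77) = 0.6954 K/W
ΣR = 2.683×10^-5 + 0.6954 = 0.6954 K/W
Q = ΔT/ΣR = (663 K − 291.9 K)/0.6954 = 534 W

Q = 534 W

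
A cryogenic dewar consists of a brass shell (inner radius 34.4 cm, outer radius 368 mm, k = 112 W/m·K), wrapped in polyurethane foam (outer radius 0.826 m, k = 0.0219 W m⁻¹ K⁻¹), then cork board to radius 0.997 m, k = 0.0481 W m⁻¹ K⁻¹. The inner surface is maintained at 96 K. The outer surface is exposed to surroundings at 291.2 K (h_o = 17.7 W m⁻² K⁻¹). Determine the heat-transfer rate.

Q = 33.5 W

Resistance network (inner→outer):
  R_brass = (1/0.344 − 1/0.368)/(4πk) = 0.1896/(4π·112) = 1.347×10^-4 K/W
  R_polyurethane foam = (1/0.368 − 1/0.826)/(4πk) = 1.507/(4π·0.0219) = 5.475 K/W
  R_cork board = (1/0.826 − 1/0.997)/(4πk) = 0.2076/(4π·0.0481) = 0.3435 K/W
  R_conv,out = 1/(4πr²h) = 1/(4π·0.997²·17.7) = 0.004523 K/W
ΣR = 1.347×10^-4 + 5.475 + 0.3435 + 0.004523 = 5.823 K/W
Q = ΔT/ΣR = (96 K − 291.2 K)/5.823 = -33.5 W
(Negative Q ⇒ heat flows inward; heat gain = 33.5 W.)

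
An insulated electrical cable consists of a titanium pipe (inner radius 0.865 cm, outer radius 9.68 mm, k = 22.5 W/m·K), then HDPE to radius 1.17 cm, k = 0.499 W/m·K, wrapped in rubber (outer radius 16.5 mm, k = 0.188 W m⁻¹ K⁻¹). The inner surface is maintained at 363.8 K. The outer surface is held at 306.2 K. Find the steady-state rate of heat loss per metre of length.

Series thermal resistances, inner to outer:
  R'_titanium = ln(0.00968/0.00865)/(2πk) = 0.1125/(2π·22.5) = 7.958×10^-4 m·K/W
  R'_HDPE = ln(0.0117/0.00968)/(2πk) = 0.1895/(2π·0.499) = 0.06045 m·K/W
  R'_rubber = ln(0.0165/0.0117)/(2πk) = 0.3438/(2π·0.188) = 0.2910 m·K/W
ΣR = 7.958×10^-4 + 0.06045 + 0.2910 = 0.3522 m·K/W
Q' = ΔT/ΣR = (363.8 K − 306.2 K)/0.3522 = 164 W/m

Q' = 164 W/m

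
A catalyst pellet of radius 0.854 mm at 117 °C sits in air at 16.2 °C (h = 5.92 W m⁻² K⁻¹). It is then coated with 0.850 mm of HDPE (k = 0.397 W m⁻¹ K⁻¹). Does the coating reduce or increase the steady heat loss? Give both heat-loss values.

increases: 0.00547 → 0.0212 W

Critical radius for a sphere: r_cr = 2k/h = 0.134 m = 13.4 cm.
Outer radius after coating: r₂ = 8.54×10^-4 + 8.50×10^-4 = 0.001704 m.
Since r₁ < r_cr and r₂ ≤ r_cr, the coating moves toward the maximum at r_cr — heat loss rises.
Bare: R = 1/(4πr₁²h) = 18430 K/W; Q = 100.8/18430 = 0.00547 W.
Coated: R = R_cond + R_conv = 4747 K/W; Q = 100.8/4747 = 0.0212 W.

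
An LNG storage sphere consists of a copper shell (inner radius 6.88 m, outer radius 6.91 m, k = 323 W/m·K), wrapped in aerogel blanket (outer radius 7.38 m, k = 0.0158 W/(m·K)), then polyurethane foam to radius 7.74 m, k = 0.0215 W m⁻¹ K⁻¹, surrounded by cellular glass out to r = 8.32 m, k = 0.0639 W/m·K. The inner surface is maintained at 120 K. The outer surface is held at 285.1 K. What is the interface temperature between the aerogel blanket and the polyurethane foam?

Resistance network (inner→outer):
  R_copper = (1/6.88 − 1/6.91)/(4πk) = 6.310×10^-4/(4π·323) = 1.555×10^-7 K/W
  R_aerogel blanket = (1/6.91 − 1/7.38)/(4πk) = 0.009216/(4π·0.0158) = 0.04642 K/W
  R_polyurethane foam = (1/7.38 − 1/7.74)/(4πk) = 0.006302/(4π·0.0215) = 0.02333 K/W
  R_cellular glass = (1/7.74 − 1/8.32)/(4πk) = 0.009007/(4π·0.0639) = 0.01122 K/W
ΣR = 1.555×10^-7 + 0.04642 + 0.02333 + 0.01122 = 0.08097 K/W
Q = ΔT/ΣR = (120 K − 285.1 K)/0.08097 = -2039 W
From the inner boundary to the aerogel blanket/polyurethane foam interface, ΣR_partial = 0.04642 K/W.
T_interface = T_in − Q·ΣR_partial = 120 K − (-2039)(0.04642) = 214.7 K

T = 214.7 K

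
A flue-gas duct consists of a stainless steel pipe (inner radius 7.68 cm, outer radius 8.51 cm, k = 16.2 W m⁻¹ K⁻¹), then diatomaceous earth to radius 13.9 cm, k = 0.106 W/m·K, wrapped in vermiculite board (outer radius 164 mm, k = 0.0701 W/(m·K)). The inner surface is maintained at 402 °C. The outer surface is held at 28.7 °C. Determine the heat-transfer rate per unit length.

Q' = 335 W/m

Resistance network (inner→outer):
  R'_stainless steel = ln(0.0851/0.0768)/(2πk) = 0.1026/(2π·16.2) = 0.001008 m·K/W
  R'_diatomaceous earth = ln(0.139/0.0851)/(2πk) = 0.4906/(2π·0.106) = 0.7367 m·K/W
  R'_vermiculite board = ln(0.164/0.139)/(2πk) = 0.1654/(2π·0.0701) = 0.3755 m·K/W
ΣR = 0.001008 + 0.7367 + 0.3755 = 1.113 m·K/W
Q' = ΔT/ΣR = (402 °C − 28.7 °C)/1.113 = 335 W/m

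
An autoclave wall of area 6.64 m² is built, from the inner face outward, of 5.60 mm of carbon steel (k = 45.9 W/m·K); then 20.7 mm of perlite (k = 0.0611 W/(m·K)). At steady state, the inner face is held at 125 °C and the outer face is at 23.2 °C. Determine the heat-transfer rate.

Resistance network (inner→outer):
  R_carbon steel = L/(kA) = 0.00560/(45.9·6.64) = 1.837×10^-5 K/W
  R_perlite = L/(kA) = 0.0207/(0.0611·6.64) = 0.05102 K/W
ΣR = 1.837×10^-5 + 0.05102 = 0.05104 K/W
Q = ΔT/ΣR = (125 °C − 23.2 °C)/0.05104 = 1990 W

Q = 1990 W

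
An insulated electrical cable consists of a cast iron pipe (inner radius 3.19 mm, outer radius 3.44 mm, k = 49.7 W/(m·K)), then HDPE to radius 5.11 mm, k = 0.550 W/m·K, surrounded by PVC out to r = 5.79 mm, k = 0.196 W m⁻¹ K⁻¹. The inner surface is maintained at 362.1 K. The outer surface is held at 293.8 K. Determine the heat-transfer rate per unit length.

Q' = 316 W/m

Series thermal resistances, inner to outer:
  R'_cast iron = ln(0.00344/0.00319)/(2πk) = 0.07545/(2π·49.7) = 2.416×10^-4 m·K/W
  R'_HDPE = ln(0.00511/0.00344)/(2πk) = 0.3957/(2π·0.550) = 0.1145 m·K/W
  R'_PVC = ln(0.00579/0.00511)/(2πk) = 0.1249/(2π·0.196) = 0.1014 m·K/W
ΣR = 2.416×10^-4 + 0.1145 + 0.1014 = 0.2161 m·K/W
Q' = ΔT/ΣR = (362.1 K − 293.8 K)/0.2161 = 316 W/m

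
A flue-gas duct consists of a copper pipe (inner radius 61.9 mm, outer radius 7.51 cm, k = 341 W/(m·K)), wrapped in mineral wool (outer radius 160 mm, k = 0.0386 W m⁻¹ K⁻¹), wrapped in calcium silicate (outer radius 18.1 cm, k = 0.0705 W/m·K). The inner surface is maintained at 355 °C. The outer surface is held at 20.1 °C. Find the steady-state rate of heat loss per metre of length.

Q' = 98.6 W/m

Series thermal resistances, inner to outer:
  R'_copper = ln(0.0751/0.0619)/(2πk) = 0.1933/(2π·341) = 9.022×10^-5 m·K/W
  R'_mineral wool = ln(0.160/0.0751)/(2πk) = 0.7564/(2π·0.0386) = 3.119 m·K/W
  R'_calcium silicate = ln(0.181/0.160)/(2πk) = 0.1233/(2π·0.0705) = 0.2784 m·K/W
ΣR = 9.022×10^-5 + 3.119 + 0.2784 = 3.397 m·K/W
Q' = ΔT/ΣR = (355 °C − 20.1 °C)/3.397 = 98.6 W/m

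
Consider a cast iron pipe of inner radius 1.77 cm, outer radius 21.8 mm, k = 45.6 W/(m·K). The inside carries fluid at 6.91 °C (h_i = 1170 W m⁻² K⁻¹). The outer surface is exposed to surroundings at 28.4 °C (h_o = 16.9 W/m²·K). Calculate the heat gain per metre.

Treat each layer as a resistance in series:
  R'_conv,in = 1/(2πr h) = 1/(2π·0.0177·1170) = 0.007685 m·K/W
  R'_cast iron = ln(0.0218/0.0177)/(2πk) = 0.2083/(2π·45.6) = 7.272×10^-4 m·K/W
  R'_conv,out = 1/(2πr h) = 1/(2π·0.0218·16.9) = 0.4320 m·K/W
ΣR = 0.007685 + 7.272×10^-4 + 0.4320 = 0.4404 m·K/W
Q' = ΔT/ΣR = (6.91 °C − 28.4 °C)/0.4404 = -48.8 W/m
(Negative Q' ⇒ heat flows inward; heat gain = 48.8 W/m.)

Q' = 48.8 W/m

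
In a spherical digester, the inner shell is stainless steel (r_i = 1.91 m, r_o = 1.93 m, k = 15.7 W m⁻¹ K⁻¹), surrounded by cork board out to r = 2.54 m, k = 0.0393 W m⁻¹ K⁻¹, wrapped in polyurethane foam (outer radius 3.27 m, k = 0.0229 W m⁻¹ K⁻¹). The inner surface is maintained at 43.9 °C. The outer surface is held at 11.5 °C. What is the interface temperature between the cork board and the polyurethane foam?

Treat each layer as a resistance in series:
  R_stainless steel = (1/1.91 − 1/1.93)/(4πk) = 0.005425/(4π·15.7) = 2.750×10^-5 K/W
  R_cork board = (1/1.93 − 1/2.54)/(4πk) = 0.1244/(4π·0.0393) = 0.2520 K/W
  R_polyurethane foam = (1/2.54 − 1/3.27)/(4πk) = 0.08789/(4π·0.0229) = 0.3054 K/W
ΣR = 2.750×10^-5 + 0.2520 + 0.3054 = 0.5574 K/W
Q = ΔT/ΣR = (43.9 °C − 11.5 °C)/0.5574 = 58.13 W
From the inner boundary to the cork board/polyurethane foam interface, ΣR_partial = 0.2520 K/W.
T_interface = T_in − Q·ΣR_partial = 43.9 °C − (58.13)(0.2520) = 29.3 °C

T = 29.3 °C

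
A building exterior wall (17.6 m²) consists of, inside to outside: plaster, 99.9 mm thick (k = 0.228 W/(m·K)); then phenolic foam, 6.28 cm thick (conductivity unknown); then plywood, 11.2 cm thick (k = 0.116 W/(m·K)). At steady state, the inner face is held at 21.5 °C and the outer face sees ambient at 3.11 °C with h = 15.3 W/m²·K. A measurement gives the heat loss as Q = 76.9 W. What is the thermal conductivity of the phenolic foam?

k = 0.0229 W/m·K

ΣR = ΔT/Q = |21.5 − 3.11|/76.9 = 0.2391 K/W
Known resistances:
  R_plaster = L/(kA) = 0.0999/(0.228·17.6) = 0.02490 K/W
  R_plywood = L/(kA) = 0.112/(0.116·17.6) = 0.05486 K/W
  R_conv,out = 1/(hA) = 1/(15.3·17.6) = 0.003714 K/W
R_phenolic foam = ΣR − ΣR_known = 0.2391 − 0.08347 = 0.1556 K/W
L/(kA) = 0.1556 ⇒ k = 0.0628/(0.1556·17.6) = 0.0229 W/m·K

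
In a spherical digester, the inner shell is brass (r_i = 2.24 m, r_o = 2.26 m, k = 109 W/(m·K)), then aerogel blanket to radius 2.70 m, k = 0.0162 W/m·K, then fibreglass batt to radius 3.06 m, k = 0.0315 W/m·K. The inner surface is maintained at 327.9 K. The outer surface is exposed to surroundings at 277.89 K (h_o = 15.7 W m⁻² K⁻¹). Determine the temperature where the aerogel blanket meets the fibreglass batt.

Resistance network (inner→outer):
  R_brass = (1/2.24 − 1/2.26)/(4πk) = 0.003951/(4π·109) = 2.884×10^-6 K/W
  R_aerogel blanket = (1/2.26 − 1/2.70)/(4πk) = 0.07211/(4π·0.0162) = 0.3542 K/W
  R_fibreglass batt = (1/2.70 − 1/3.06)/(4πk) = 0.04357/(4π·0.0315) = 0.1101 K/W
  R_conv,out = 1/(4πr²h) = 1/(4π·3.06²·15.7) = 5.413×10^-4 K/W
ΣR = 2.884×10^-6 + 0.3542 + 0.1101 + 5.413×10^-4 = 0.4648 K/W
Q = ΔT/ΣR = (327.9 K − 277.89 K)/0.4648 = 107.6 W
From the inner boundary to the aerogel blanket/fibreglass batt interface, ΣR_partial = 0.3542 K/W.
T_interface = T_in − Q·ΣR_partial = 327.9 K − (107.6)(0.3542) = 289.8 K

T = 289.8 K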